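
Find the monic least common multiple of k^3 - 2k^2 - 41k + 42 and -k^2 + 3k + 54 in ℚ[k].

k^4 - 11k^3 - 23k^2 + 411k - 378

By polynomial division,
  k^3 - 2k^2 - 41k + 42 = (-k - 1)(-k^2 + 3k + 54) + (16k + 96)
  -k^2 + 3k + 54 = (-(1/16)k + 9/16)(16k + 96) + (0)
Last nonzero remainder: 16k + 96. Dividing through by 16 gives the monic gcd k + 6.
Then lcm(f, g) = f·g / gcd(f, g); expanding and making the result monic gives the answer.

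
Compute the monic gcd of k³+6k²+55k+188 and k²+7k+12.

k+4

By polynomial division,
  k³+6k²+55k+188 = (k-1)(k²+7k+12) + (50k+200)
  k²+7k+12 = ((1/50)k+3/50)(50k+200) + (0)
Last nonzero remainder: 50k+200. Dividing through by 50 gives the monic gcd k+4.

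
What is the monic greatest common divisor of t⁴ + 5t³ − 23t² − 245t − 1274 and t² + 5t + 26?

t² + 5t + 26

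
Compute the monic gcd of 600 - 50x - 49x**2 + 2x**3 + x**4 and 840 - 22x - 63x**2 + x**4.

By polynomial division,
  x**4 + 2x**3 - 49x**2 - 50x + 600 = (x**4 - 63x**2 - 22x + 840) + (2x**3 + 14x**2 - 28x - 240)
  x**4 - 63x**2 - 22x + 840 = ((1/2)x - 7/2)(2x**3 + 14x**2 - 28x - 240) + (0)
Last nonzero remainder: 2x**3 + 14x**2 - 28x - 240. Dividing through by 2 gives the monic gcd x**3 + 7x**2 - 14x - 120.

-120 - 14x + 7x**2 + x**3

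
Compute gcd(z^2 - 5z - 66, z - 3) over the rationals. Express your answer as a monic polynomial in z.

1

Euclidean algorithm in ℚ[z]:
  z^2 - 5z - 66 = (z - 2)(z - 3) + (-72)
  z - 3 = (-(1/72)z + 1/24)(-72) + (0)
The last nonzero remainder is the constant -72, so the polynomials are coprime and gcd = 1.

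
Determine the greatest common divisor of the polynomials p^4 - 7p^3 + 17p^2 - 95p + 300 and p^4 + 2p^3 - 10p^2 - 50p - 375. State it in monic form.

p^3 - 3p^2 + 5p - 75

Apply the Euclidean algorithm:
  p^4 - 7p^3 + 17p^2 - 95p + 300 = (p^4 + 2p^3 - 10p^2 - 50p - 375) + (-9p^3 + 27p^2 - 45p + 675)
  p^4 + 2p^3 - 10p^2 - 50p - 375 = (-(1/9)p - 5/9)(-9p^3 + 27p^2 - 45p + 675) + (0)
Last nonzero remainder: -9p^3 + 27p^2 - 45p + 675. Dividing through by -9 gives the monic gcd p^3 - 3p^2 + 5p - 75.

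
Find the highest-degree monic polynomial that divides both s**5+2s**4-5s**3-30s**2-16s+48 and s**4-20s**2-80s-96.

s**3+6s**2+16s+16

Euclidean algorithm in ℚ[s]:
  s**5+2s**4-5s**3-30s**2-16s+48 = (s+2)(s**4-20s**2-80s-96) + (15s**3+90s**2+240s+240)
  s**4-20s**2-80s-96 = ((1/15)s-2/5)(15s**3+90s**2+240s+240) + (0)
Last nonzero remainder: 15s**3+90s**2+240s+240. Dividing through by 15 gives the monic gcd s**3+6s**2+16s+16.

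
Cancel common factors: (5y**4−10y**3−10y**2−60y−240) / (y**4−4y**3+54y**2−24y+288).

(5y**2−10y−40)/(y**2−4y+48)

Repeated division with remainder:
  5y**4−10y**3−10y**2−60y−240 = (5)(y**4−4y**3+54y**2−24y+288) + (10y**3−280y**2+60y−1680)
  y**4−4y**3+54y**2−24y+288 = ((1/10)y+12/5)(10y**3−280y**2+60y−1680) + (720y**2+4320)
  10y**3−280y**2+60y−1680 = ((1/72)y−7/18)(720y**2+4320) + (0)
Last nonzero remainder: 720y**2+4320. Dividing through by 720 gives the monic gcd y**2+6.
Cancel y**2+6 from numerator and denominator to get the reduced form.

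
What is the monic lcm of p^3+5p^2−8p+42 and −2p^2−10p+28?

p^4+3p^3−18p^2+58p−84

Repeated division with remainder:
  p^3+5p^2−8p+42 = (−(1/2)p)(−2p^2−10p+28) + (6p+42)
  −2p^2−10p+28 = (−(1/3)p+2/3)(6p+42) + (0)
Last nonzero remainder: 6p+42. Dividing through by 6 gives the monic gcd p+7.
Then lcm(f, g) = f·g / gcd(f, g); expanding and making the result monic gives the answer.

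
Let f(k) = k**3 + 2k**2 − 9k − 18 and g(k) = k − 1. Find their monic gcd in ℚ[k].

1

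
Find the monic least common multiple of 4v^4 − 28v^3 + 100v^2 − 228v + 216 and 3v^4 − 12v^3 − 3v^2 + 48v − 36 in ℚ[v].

v^6 − 6v^5 + 16v^4 − 18v^3 − 53v^2 + 168v − 108

Apply the Euclidean algorithm:
  4v^4 − 28v^3 + 100v^2 − 228v + 216 = (4/3)(3v^4 − 12v^3 − 3v^2 + 48v − 36) + (−12v^3 + 104v^2 − 292v + 264)
  3v^4 − 12v^3 − 3v^2 + 48v − 36 = (−(1/4)v − 7/6)(−12v^3 + 104v^2 − 292v + 264) + ((136/3)v^2 − (680/3)v + 272)
  −12v^3 + 104v^2 − 292v + 264 = (−(9/34)v + 33/34)((136/3)v^2 − (680/3)v + 272) + (0)
Last nonzero remainder: (136/3)v^2 − (680/3)v + 272. Dividing through by 136/3 gives the monic gcd v^2 − 5v + 6.
Then lcm(f, g) = f·g / gcd(f, g); expanding and making the result monic gives the answer.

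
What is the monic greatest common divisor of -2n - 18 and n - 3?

1

Euclidean algorithm in ℚ[n]:
  -2n - 18 = (-2)(n - 3) + (-24)
  n - 3 = (-(1/24)n + 1/8)(-24) + (0)
The last nonzero remainder is the constant -24, so the polynomials are coprime and gcd = 1.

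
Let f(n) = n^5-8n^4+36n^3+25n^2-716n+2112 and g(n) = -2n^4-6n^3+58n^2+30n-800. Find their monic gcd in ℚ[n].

n^2-7n+16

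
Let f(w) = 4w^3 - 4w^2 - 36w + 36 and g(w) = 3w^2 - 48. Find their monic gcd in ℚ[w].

1

By polynomial division,
  4w^3 - 4w^2 - 36w + 36 = ((4/3)w - 4/3)(3w^2 - 48) + (28w - 28)
  3w^2 - 48 = ((3/28)w + 3/28)(28w - 28) + (-45)
  28w - 28 = (-(28/45)w + 28/45)(-45) + (0)
The last nonzero remainder is the constant -45, so the polynomials are coprime and gcd = 1.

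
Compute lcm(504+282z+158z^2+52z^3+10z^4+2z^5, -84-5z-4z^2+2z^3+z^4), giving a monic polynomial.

By polynomial division,
  2z^5+10z^4+52z^3+158z^2+282z+504 = (2z+6)(z^4+2z^3-4z^2-5z-84) + (48z^3+192z^2+480z+1008)
  z^4+2z^3-4z^2-5z-84 = ((1/48)z-1/24)(48z^3+192z^2+480z+1008) + (-6z^2-6z-42)
  48z^3+192z^2+480z+1008 = (-8z-24)(-6z^2-6z-42) + (0)
Last nonzero remainder: -6z^2-6z-42. Dividing through by -6 gives the monic gcd z^2+z+7.
Then lcm(f, g) = f·g / gcd(f, g); expanding and making the result monic gives the answer.

-3024-1440z-555z^2-92z^3+45z^4+19z^5+6z^6+z^7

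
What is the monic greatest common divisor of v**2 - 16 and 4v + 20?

Repeated division with remainder:
  v**2 - 16 = ((1/4)v - 5/4)(4v + 20) + (9)
  4v + 20 = ((4/9)v + 20/9)(9) + (0)
The last nonzero remainder is the constant 9, so the polynomials are coprime and gcd = 1.

1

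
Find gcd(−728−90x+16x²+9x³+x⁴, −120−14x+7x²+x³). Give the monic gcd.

−4+x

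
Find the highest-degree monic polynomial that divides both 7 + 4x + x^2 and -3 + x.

Repeated division with remainder:
  x^2 + 4x + 7 = (x + 7)(x - 3) + (28)
  x - 3 = ((1/28)x - 3/28)(28) + (0)
The last nonzero remainder is the constant 28, so the polynomials are coprime and gcd = 1.

1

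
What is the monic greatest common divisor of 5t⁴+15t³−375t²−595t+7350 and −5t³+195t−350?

t²+2t−35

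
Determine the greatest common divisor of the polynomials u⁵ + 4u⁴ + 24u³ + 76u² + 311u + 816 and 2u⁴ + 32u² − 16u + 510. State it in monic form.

Repeated division with remainder:
  u⁵ + 4u⁴ + 24u³ + 76u² + 311u + 816 = ((1/2)u + 2)(2u⁴ + 32u² − 16u + 510) + (8u³ + 20u² + 88u − 204)
  2u⁴ + 32u² − 16u + 510 = ((1/4)u − 5/8)(8u³ + 20u² + 88u − 204) + ((45/2)u² + 90u + 765/2)
  8u³ + 20u² + 88u − 204 = ((16/45)u − 8/15)((45/2)u² + 90u + 765/2) + (0)
Last nonzero remainder: (45/2)u² + 90u + 765/2. Dividing through by 45/2 gives the monic gcd u² + 4u + 17.

u² + 4u + 17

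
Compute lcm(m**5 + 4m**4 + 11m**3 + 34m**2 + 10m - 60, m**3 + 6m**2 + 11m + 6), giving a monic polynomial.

Euclidean algorithm in ℚ[m]:
  m**5 + 4m**4 + 11m**3 + 34m**2 + 10m - 60 = (m**2 - 2m + 12)(m**3 + 6m**2 + 11m + 6) + (-22m**2 - 110m - 132)
  m**3 + 6m**2 + 11m + 6 = (-(1/22)m - 1/22)(-22m**2 - 110m - 132) + (0)
Last nonzero remainder: -22m**2 - 110m - 132. Dividing through by -22 gives the monic gcd m**2 + 5m + 6.
Then lcm(f, g) = f·g / gcd(f, g); expanding and making the result monic gives the answer.

m**6 + 5m**5 + 15m**4 + 45m**3 + 44m**2 - 50m - 60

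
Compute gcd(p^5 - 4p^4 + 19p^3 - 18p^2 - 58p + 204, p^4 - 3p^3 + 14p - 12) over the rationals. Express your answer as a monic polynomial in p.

p^3 - 2p^2 - 2p + 12

Repeated division with remainder:
  p^5 - 4p^4 + 19p^3 - 18p^2 - 58p + 204 = (p - 1)(p^4 - 3p^3 + 14p - 12) + (16p^3 - 32p^2 - 32p + 192)
  p^4 - 3p^3 + 14p - 12 = ((1/16)p - 1/16)(16p^3 - 32p^2 - 32p + 192) + (0)
Last nonzero remainder: 16p^3 - 32p^2 - 32p + 192. Dividing through by 16 gives the monic gcd p^3 - 2p^2 - 2p + 12.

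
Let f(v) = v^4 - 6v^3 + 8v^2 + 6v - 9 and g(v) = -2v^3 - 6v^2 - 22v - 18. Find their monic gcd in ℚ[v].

v + 1

Repeated division with remainder:
  v^4 - 6v^3 + 8v^2 + 6v - 9 = (-(1/2)v + 9/2)(-2v^3 - 6v^2 - 22v - 18) + (24v^2 + 96v + 72)
  -2v^3 - 6v^2 - 22v - 18 = (-(1/12)v + 1/12)(24v^2 + 96v + 72) + (-24v - 24)
  24v^2 + 96v + 72 = (-v - 3)(-24v - 24) + (0)
Last nonzero remainder: -24v - 24. Dividing through by -24 gives the monic gcd v + 1.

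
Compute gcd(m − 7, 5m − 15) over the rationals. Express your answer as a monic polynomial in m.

1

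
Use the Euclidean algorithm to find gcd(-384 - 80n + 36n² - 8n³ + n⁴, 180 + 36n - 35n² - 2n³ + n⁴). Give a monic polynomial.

-12 - 4n + n²

Euclidean algorithm in ℚ[n]:
  n⁴ - 8n³ + 36n² - 80n - 384 = (n⁴ - 2n³ - 35n² + 36n + 180) + (-6n³ + 71n² - 116n - 564)
  n⁴ - 2n³ - 35n² + 36n + 180 = (-(1/6)n - 59/36)(-6n³ + 71n² - 116n - 564) + ((2233/36)n² - (2233/9)n - 2233/3)
  -6n³ + 71n² - 116n - 564 = (-(216/2233)n + 1692/2233)((2233/36)n² - (2233/9)n - 2233/3) + (0)
Last nonzero remainder: (2233/36)n² - (2233/9)n - 2233/3. Dividing through by 2233/36 gives the monic gcd n² - 4n - 12.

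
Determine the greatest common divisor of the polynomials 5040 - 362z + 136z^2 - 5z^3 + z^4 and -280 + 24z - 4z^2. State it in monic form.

70 - 6z + z^2

Apply the Euclidean algorithm:
  z^4 - 5z^3 + 136z^2 - 362z + 5040 = (-(1/4)z^2 - (1/4)z - 18)(-4z^2 + 24z - 280) + (0)
Last nonzero remainder: -4z^2 + 24z - 280. Dividing through by -4 gives the monic gcd z^2 - 6z + 70.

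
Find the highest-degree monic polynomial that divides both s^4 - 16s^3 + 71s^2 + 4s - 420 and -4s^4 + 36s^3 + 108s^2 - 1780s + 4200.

s^2 - 11s + 30

By polynomial division,
  s^4 - 16s^3 + 71s^2 + 4s - 420 = (-1/4)(-4s^4 + 36s^3 + 108s^2 - 1780s + 4200) + (-7s^3 + 98s^2 - 441s + 630)
  -4s^4 + 36s^3 + 108s^2 - 1780s + 4200 = ((4/7)s + 20/7)(-7s^3 + 98s^2 - 441s + 630) + (80s^2 - 880s + 2400)
  -7s^3 + 98s^2 - 441s + 630 = (-(7/80)s + 21/80)(80s^2 - 880s + 2400) + (0)
Last nonzero remainder: 80s^2 - 880s + 2400. Dividing through by 80 gives the monic gcd s^2 - 11s + 30.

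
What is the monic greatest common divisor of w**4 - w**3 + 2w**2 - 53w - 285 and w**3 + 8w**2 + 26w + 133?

w**2 + w + 19

Euclidean algorithm in ℚ[w]:
  w**4 - w**3 + 2w**2 - 53w - 285 = (w - 9)(w**3 + 8w**2 + 26w + 133) + (48w**2 + 48w + 912)
  w**3 + 8w**2 + 26w + 133 = ((1/48)w + 7/48)(48w**2 + 48w + 912) + (0)
Last nonzero remainder: 48w**2 + 48w + 912. Dividing through by 48 gives the monic gcd w**2 + w + 19.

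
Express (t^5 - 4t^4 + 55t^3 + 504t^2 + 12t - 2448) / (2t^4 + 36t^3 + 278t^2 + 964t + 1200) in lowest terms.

Apply the Euclidean algorithm:
  t^5 - 4t^4 + 55t^3 + 504t^2 + 12t - 2448 = ((1/2)t - 11)(2t^4 + 36t^3 + 278t^2 + 964t + 1200) + (312t^3 + 3080t^2 + 10016t + 10752)
  2t^4 + 36t^3 + 278t^2 + 964t + 1200 = ((1/156)t + 317/6084)(312t^3 + 3080t^2 + 10016t + 10752) + ((81092/1521)t^2 + (567644/1521)t + 324368/507)
  312t^3 + 3080t^2 + 10016t + 10752 = ((118638/20273)t + 340704/20273)((81092/1521)t^2 + (567644/1521)t + 324368/507) + (0)
Last nonzero remainder: (81092/1521)t^2 + (567644/1521)t + 324368/507. Dividing through by 81092/1521 gives the monic gcd t^2 + 7t + 12.
Cancel t^2 + 7t + 12 from numerator and denominator to get the reduced form.

(t^3 - 11t^2 + 120t - 204)/(2t^2 + 22t + 100)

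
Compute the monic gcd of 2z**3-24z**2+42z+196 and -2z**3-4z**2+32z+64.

Euclidean algorithm in ℚ[z]:
  2z**3-24z**2+42z+196 = (-1)(-2z**3-4z**2+32z+64) + (-28z**2+74z+260)
  -2z**3-4z**2+32z+64 = ((1/14)z+65/196)(-28z**2+74z+260) + (-(1089/98)z-1089/49)
  -28z**2+74z+260 = ((2744/1089)z-12740/1089)(-(1089/98)z-1089/49) + (0)
Last nonzero remainder: -(1089/98)z-1089/49. Dividing through by -1089/98 gives the monic gcd z+2.

z+2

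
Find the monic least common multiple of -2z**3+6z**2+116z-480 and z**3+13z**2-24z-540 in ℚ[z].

Euclidean algorithm in ℚ[z]:
  -2z**3+6z**2+116z-480 = (-2)(z**3+13z**2-24z-540) + (32z**2+68z-1560)
  z**3+13z**2-24z-540 = ((1/32)z+87/256)(32z**2+68z-1560) + ((105/64)z-315/32)
  32z**2+68z-1560 = ((2048/105)z+3328/21)((105/64)z-315/32) + (0)
Last nonzero remainder: (105/64)z-315/32. Dividing through by 105/64 gives the monic gcd z-6.
Then lcm(f, g) = f·g / gcd(f, g); expanding and making the result monic gives the answer.

z**5+16z**4-25z**3-1132z**2-660z+21600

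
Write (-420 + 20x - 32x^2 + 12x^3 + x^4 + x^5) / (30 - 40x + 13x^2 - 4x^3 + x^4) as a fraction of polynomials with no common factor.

(14 + 4x + x^2)/(-1 + x)

Apply the Euclidean algorithm:
  x^5 + x^4 + 12x^3 - 32x^2 + 20x - 420 = (x + 5)(x^4 - 4x^3 + 13x^2 - 40x + 30) + (19x^3 - 57x^2 + 190x - 570)
  x^4 - 4x^3 + 13x^2 - 40x + 30 = ((1/19)x - 1/19)(19x^3 - 57x^2 + 190x - 570) + (0)
Last nonzero remainder: 19x^3 - 57x^2 + 190x - 570. Dividing through by 19 gives the monic gcd x^3 - 3x^2 + 10x - 30.
Cancel x^3 - 3x^2 + 10x - 30 from numerator and denominator to get the reduced form.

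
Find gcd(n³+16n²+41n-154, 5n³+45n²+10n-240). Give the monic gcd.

By polynomial division,
  n³+16n²+41n-154 = (1/5)(5n³+45n²+10n-240) + (7n²+39n-106)
  5n³+45n²+10n-240 = ((5/7)n+120/49)(7n²+39n-106) + (-(480/49)n+960/49)
  7n²+39n-106 = (-(343/480)n-2597/480)(-(480/49)n+960/49) + (0)
Last nonzero remainder: -(480/49)n+960/49. Dividing through by -480/49 gives the monic gcd n-2.

n-2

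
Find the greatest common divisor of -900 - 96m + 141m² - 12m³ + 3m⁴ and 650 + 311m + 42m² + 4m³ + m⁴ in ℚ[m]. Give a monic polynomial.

50 - 3m + m²

Repeated division with remainder:
  3m⁴ - 12m³ + 141m² - 96m - 900 = (3)(m⁴ + 4m³ + 42m² + 311m + 650) + (-24m³ + 15m² - 1029m - 2850)
  m⁴ + 4m³ + 42m² + 311m + 650 = (-(1/24)m - 37/192)(-24m³ + 15m² - 1029m - 2850) + ((129/64)m² - (387/64)m + 3225/32)
  -24m³ + 15m² - 1029m - 2850 = (-(512/43)m - 1216/43)((129/64)m² - (387/64)m + 3225/32) + (0)
Last nonzero remainder: (129/64)m² - (387/64)m + 3225/32. Dividing through by 129/64 gives the monic gcd m² - 3m + 50.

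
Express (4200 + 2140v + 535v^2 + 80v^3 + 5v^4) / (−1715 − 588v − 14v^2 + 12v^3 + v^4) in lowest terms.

Apply the Euclidean algorithm:
  5v^4 + 80v^3 + 535v^2 + 2140v + 4200 = (5)(v^4 + 12v^3 − 14v^2 − 588v − 1715) + (20v^3 + 605v^2 + 5080v + 12775)
  v^4 + 12v^3 − 14v^2 − 588v − 1715 = ((1/20)v − 73/80)(20v^3 + 605v^2 + 5080v + 12775) + ((4545/16)v^2 + (13635/4)v + 159075/16)
  20v^3 + 605v^2 + 5080v + 12775 = ((64/909)v + 1168/909)((4545/16)v^2 + (13635/4)v + 159075/16) + (0)
Last nonzero remainder: (4545/16)v^2 + (13635/4)v + 159075/16. Dividing through by 4545/16 gives the monic gcd v^2 + 12v + 35.
Cancel v^2 + 12v + 35 from numerator and denominator to get the reduced form.

(120 + 20v + 5v^2)/(−49 + v^2)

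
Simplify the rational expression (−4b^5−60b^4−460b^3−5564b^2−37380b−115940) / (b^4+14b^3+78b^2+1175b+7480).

Repeated division with remainder:
  −4b^5−60b^4−460b^3−5564b^2−37380b−115940 = (−4b−4)(b^4+14b^3+78b^2+1175b+7480) + (−92b^3−552b^2−2760b−86020)
  b^4+14b^3+78b^2+1175b+7480 = (−(1/92)b−2/23)(−92b^3−552b^2−2760b−86020) + (0)
Last nonzero remainder: −92b^3−552b^2−2760b−86020. Dividing through by −92 gives the monic gcd b^3+6b^2+30b+935.
Cancel b^3+6b^2+30b+935 from numerator and denominator to get the reduced form.

(−4b^2−36b−124)/(b+8)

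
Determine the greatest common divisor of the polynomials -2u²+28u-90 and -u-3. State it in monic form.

1

By polynomial division,
  -2u²+28u-90 = (2u-34)(-u-3) + (-192)
  -u-3 = ((1/192)u+1/64)(-192) + (0)
The last nonzero remainder is the constant -192, so the polynomials are coprime and gcd = 1.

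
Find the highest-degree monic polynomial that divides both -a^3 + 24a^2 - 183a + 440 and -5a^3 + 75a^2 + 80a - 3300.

Apply the Euclidean algorithm:
  -a^3 + 24a^2 - 183a + 440 = (1/5)(-5a^3 + 75a^2 + 80a - 3300) + (9a^2 - 199a + 1100)
  -5a^3 + 75a^2 + 80a - 3300 = (-(5/9)a - 320/81)(9a^2 - 199a + 1100) + (-(7700/81)a + 84700/81)
  9a^2 - 199a + 1100 = (-(729/7700)a + 81/77)(-(7700/81)a + 84700/81) + (0)
Last nonzero remainder: -(7700/81)a + 84700/81. Dividing through by -7700/81 gives the monic gcd a - 11.

a - 11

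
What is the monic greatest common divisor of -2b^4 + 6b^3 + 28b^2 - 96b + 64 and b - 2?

Euclidean algorithm in ℚ[b]:
  -2b^4 + 6b^3 + 28b^2 - 96b + 64 = (-2b^3 + 2b^2 + 32b - 32)(b - 2) + (0)
The last nonzero remainder b - 2 is already monic.

b - 2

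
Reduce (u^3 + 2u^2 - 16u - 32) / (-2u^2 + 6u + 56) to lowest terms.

(-u^2 + 2u + 8)/(2u - 14)

Euclidean algorithm in ℚ[u]:
  u^3 + 2u^2 - 16u - 32 = (-(1/2)u - 5/2)(-2u^2 + 6u + 56) + (27u + 108)
  -2u^2 + 6u + 56 = (-(2/27)u + 14/27)(27u + 108) + (0)
Last nonzero remainder: 27u + 108. Dividing through by 27 gives the monic gcd u + 4.
Cancel u + 4 from numerator and denominator to get the reduced form.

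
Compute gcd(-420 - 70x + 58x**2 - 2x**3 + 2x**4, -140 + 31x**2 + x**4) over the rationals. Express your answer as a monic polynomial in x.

70 + 35x + 2x**2 + x**3

Apply the Euclidean algorithm:
  2x**4 - 2x**3 + 58x**2 - 70x - 420 = (2)(x**4 + 31x**2 - 140) + (-2x**3 - 4x**2 - 70x - 140)
  x**4 + 31x**2 - 140 = (-(1/2)x + 1)(-2x**3 - 4x**2 - 70x - 140) + (0)
Last nonzero remainder: -2x**3 - 4x**2 - 70x - 140. Dividing through by -2 gives the monic gcd x**3 + 2x**2 + 35x + 70.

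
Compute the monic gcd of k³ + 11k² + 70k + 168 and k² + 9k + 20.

k + 4

Apply the Euclidean algorithm:
  k³ + 11k² + 70k + 168 = (k + 2)(k² + 9k + 20) + (32k + 128)
  k² + 9k + 20 = ((1/32)k + 5/32)(32k + 128) + (0)
Last nonzero remainder: 32k + 128. Dividing through by 32 gives the monic gcd k + 4.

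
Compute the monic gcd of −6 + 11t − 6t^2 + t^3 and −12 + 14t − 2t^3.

2 − 3t + t^2

By polynomial division,
  t^3 − 6t^2 + 11t − 6 = (−1/2)(−2t^3 + 14t − 12) + (−6t^2 + 18t − 12)
  −2t^3 + 14t − 12 = ((1/3)t + 1)(−6t^2 + 18t − 12) + (0)
Last nonzero remainder: −6t^2 + 18t − 12. Dividing through by −6 gives the monic gcd t^2 − 3t + 2.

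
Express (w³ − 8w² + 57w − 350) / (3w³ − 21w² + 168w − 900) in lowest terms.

By polynomial division,
  w³ − 8w² + 57w − 350 = (1/3)(3w³ − 21w² + 168w − 900) + (−w² + w − 50)
  3w³ − 21w² + 168w − 900 = (−3w + 18)(−w² + w − 50) + (0)
Last nonzero remainder: −w² + w − 50. Dividing through by −1 gives the monic gcd w² − w + 50.
Cancel w² − w + 50 from numerator and denominator to get the reduced form.

(w − 7)/(3w − 18)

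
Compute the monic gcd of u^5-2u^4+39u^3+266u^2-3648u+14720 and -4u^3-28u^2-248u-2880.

u^2-2u+80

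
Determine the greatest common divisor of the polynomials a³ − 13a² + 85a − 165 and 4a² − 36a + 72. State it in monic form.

a − 3

Apply the Euclidean algorithm:
  a³ − 13a² + 85a − 165 = ((1/4)a − 1)(4a² − 36a + 72) + (31a − 93)
  4a² − 36a + 72 = ((4/31)a − 24/31)(31a − 93) + (0)
Last nonzero remainder: 31a − 93. Dividing through by 31 gives the monic gcd a − 3.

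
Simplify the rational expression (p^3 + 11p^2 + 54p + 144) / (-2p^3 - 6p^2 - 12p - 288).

(-p^2 - 5p - 24)/(2p^2 - 6p + 48)

Repeated division with remainder:
  p^3 + 11p^2 + 54p + 144 = (-1/2)(-2p^3 - 6p^2 - 12p - 288) + (8p^2 + 48p)
  -2p^3 - 6p^2 - 12p - 288 = (-(1/4)p + 3/4)(8p^2 + 48p) + (-48p - 288)
  8p^2 + 48p = (-(1/6)p)(-48p - 288) + (0)
Last nonzero remainder: -48p - 288. Dividing through by -48 gives the monic gcd p + 6.
Cancel p + 6 from numerator and denominator to get the reduced form.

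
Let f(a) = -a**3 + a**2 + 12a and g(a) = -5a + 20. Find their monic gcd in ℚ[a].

By polynomial division,
  -a**3 + a**2 + 12a = ((1/5)a**2 + (3/5)a)(-5a + 20) + (0)
Last nonzero remainder: -5a + 20. Dividing through by -5 gives the monic gcd a - 4.

a - 4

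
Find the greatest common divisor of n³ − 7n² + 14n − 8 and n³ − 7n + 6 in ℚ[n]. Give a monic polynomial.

Apply the Euclidean algorithm:
  n³ − 7n² + 14n − 8 = (n³ − 7n + 6) + (−7n² + 21n − 14)
  n³ − 7n + 6 = (−(1/7)n − 3/7)(−7n² + 21n − 14) + (0)
Last nonzero remainder: −7n² + 21n − 14. Dividing through by −7 gives the monic gcd n² − 3n + 2.

n² − 3n + 2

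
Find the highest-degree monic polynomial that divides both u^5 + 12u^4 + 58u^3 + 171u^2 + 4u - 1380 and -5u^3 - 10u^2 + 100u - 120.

u^2 + 4u - 12

Apply the Euclidean algorithm:
  u^5 + 12u^4 + 58u^3 + 171u^2 + 4u - 1380 = (-(1/5)u^2 - 2u - 58/5)(-5u^3 - 10u^2 + 100u - 120) + (231u^2 + 924u - 2772)
  -5u^3 - 10u^2 + 100u - 120 = (-(5/231)u + 10/231)(231u^2 + 924u - 2772) + (0)
Last nonzero remainder: 231u^2 + 924u - 2772. Dividing through by 231 gives the monic gcd u^2 + 4u - 12.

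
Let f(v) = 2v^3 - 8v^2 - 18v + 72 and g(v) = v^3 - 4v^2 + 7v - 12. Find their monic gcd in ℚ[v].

Euclidean algorithm in ℚ[v]:
  2v^3 - 8v^2 - 18v + 72 = (2)(v^3 - 4v^2 + 7v - 12) + (-32v + 96)
  v^3 - 4v^2 + 7v - 12 = (-(1/32)v^2 + (1/32)v - 1/8)(-32v + 96) + (0)
Last nonzero remainder: -32v + 96. Dividing through by -32 gives the monic gcd v - 3.

v - 3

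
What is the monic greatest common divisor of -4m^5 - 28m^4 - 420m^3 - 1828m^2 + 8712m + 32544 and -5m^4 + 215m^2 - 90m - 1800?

Euclidean algorithm in ℚ[m]:
  -4m^5 - 28m^4 - 420m^3 - 1828m^2 + 8712m + 32544 = ((4/5)m + 28/5)(-5m^4 + 215m^2 - 90m - 1800) + (-592m^3 - 2960m^2 + 10656m + 42624)
  -5m^4 + 215m^2 - 90m - 1800 = ((5/592)m - 25/592)(-592m^3 - 2960m^2 + 10656m + 42624) + (0)
Last nonzero remainder: -592m^3 - 2960m^2 + 10656m + 42624. Dividing through by -592 gives the monic gcd m^3 + 5m^2 - 18m - 72.

m^3 + 5m^2 - 18m - 72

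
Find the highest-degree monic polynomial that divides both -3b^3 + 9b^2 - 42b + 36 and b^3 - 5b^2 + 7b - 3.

b - 1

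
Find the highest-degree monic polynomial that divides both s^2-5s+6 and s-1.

1

Euclidean algorithm in ℚ[s]:
  s^2-5s+6 = (s-4)(s-1) + (2)
  s-1 = ((1/2)s-1/2)(2) + (0)
The last nonzero remainder is the constant 2, so the polynomials are coprime and gcd = 1.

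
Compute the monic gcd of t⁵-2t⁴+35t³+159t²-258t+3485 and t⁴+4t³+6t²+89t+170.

Apply the Euclidean algorithm:
  t⁵-2t⁴+35t³+159t²-258t+3485 = (t-6)(t⁴+4t³+6t²+89t+170) + (53t³+106t²+106t+4505)
  t⁴+4t³+6t²+89t+170 = ((1/53)t+2/53)(53t³+106t²+106t+4505) + (0)
Last nonzero remainder: 53t³+106t²+106t+4505. Dividing through by 53 gives the monic gcd t³+2t²+2t+85.

t³+2t²+2t+85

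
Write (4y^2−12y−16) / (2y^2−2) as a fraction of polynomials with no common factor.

(2y−8)/(y−1)

Apply the Euclidean algorithm:
  4y^2−12y−16 = (2)(2y^2−2) + (−12y−12)
  2y^2−2 = (−(1/6)y+1/6)(−12y−12) + (0)
Last nonzero remainder: −12y−12. Dividing through by −12 gives the monic gcd y+1.
Cancel y+1 from numerator and denominator to get the reduced form.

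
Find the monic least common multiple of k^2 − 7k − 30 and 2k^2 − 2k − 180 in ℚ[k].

k^3 + 2k^2 − 93k − 270

Euclidean algorithm in ℚ[k]:
  k^2 − 7k − 30 = (1/2)(2k^2 − 2k − 180) + (−6k + 60)
  2k^2 − 2k − 180 = (−(1/3)k − 3)(−6k + 60) + (0)
Last nonzero remainder: −6k + 60. Dividing through by −6 gives the monic gcd k − 10.
Then lcm(f, g) = f·g / gcd(f, g); expanding and making the result monic gives the answer.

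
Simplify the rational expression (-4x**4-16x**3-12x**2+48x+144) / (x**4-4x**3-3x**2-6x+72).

By polynomial division,
  -4x**4-16x**3-12x**2+48x+144 = (-4)(x**4-4x**3-3x**2-6x+72) + (-32x**3-24x**2+24x+432)
  x**4-4x**3-3x**2-6x+72 = (-(1/32)x+19/128)(-32x**3-24x**2+24x+432) + ((21/16)x**2+(63/16)x+63/8)
  -32x**3-24x**2+24x+432 = (-(512/21)x+384/7)((21/16)x**2+(63/16)x+63/8) + (0)
Last nonzero remainder: (21/16)x**2+(63/16)x+63/8. Dividing through by 21/16 gives the monic gcd x**2+3x+6.
Cancel x**2+3x+6 from numerator and denominator to get the reduced form.

(-4x**2-4x+24)/(x**2-7x+12)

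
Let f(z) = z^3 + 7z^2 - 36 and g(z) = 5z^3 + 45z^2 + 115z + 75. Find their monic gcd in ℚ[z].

By polynomial division,
  z^3 + 7z^2 - 36 = (1/5)(5z^3 + 45z^2 + 115z + 75) + (-2z^2 - 23z - 51)
  5z^3 + 45z^2 + 115z + 75 = (-(5/2)z + 25/4)(-2z^2 - 23z - 51) + ((525/4)z + 1575/4)
  -2z^2 - 23z - 51 = (-(8/525)z - 68/525)((525/4)z + 1575/4) + (0)
Last nonzero remainder: (525/4)z + 1575/4. Dividing through by 525/4 gives the monic gcd z + 3.

z + 3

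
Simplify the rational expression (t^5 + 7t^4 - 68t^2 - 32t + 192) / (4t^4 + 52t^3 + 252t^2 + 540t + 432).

(t^3 - 12t + 16)/(4t^2 + 24t + 36)

Euclidean algorithm in ℚ[t]:
  t^5 + 7t^4 - 68t^2 - 32t + 192 = ((1/4)t - 3/2)(4t^4 + 52t^3 + 252t^2 + 540t + 432) + (15t^3 + 175t^2 + 670t + 840)
  4t^4 + 52t^3 + 252t^2 + 540t + 432 = ((4/15)t + 16/45)(15t^3 + 175t^2 + 670t + 840) + ((100/9)t^2 + (700/9)t + 400/3)
  15t^3 + 175t^2 + 670t + 840 = ((27/20)t + 63/10)((100/9)t^2 + (700/9)t + 400/3) + (0)
Last nonzero remainder: (100/9)t^2 + (700/9)t + 400/3. Dividing through by 100/9 gives the monic gcd t^2 + 7t + 12.
Cancel t^2 + 7t + 12 from numerator and denominator to get the reduced form.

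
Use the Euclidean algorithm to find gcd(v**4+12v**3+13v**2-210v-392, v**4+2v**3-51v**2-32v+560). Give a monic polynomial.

Apply the Euclidean algorithm:
  v**4+12v**3+13v**2-210v-392 = (v**4+2v**3-51v**2-32v+560) + (10v**3+64v**2-178v-952)
  v**4+2v**3-51v**2-32v+560 = ((1/10)v-11/25)(10v**3+64v**2-178v-952) + (-(126/25)v**2-(378/25)v+3528/25)
  10v**3+64v**2-178v-952 = (-(125/63)v-425/63)(-(126/25)v**2-(378/25)v+3528/25) + (0)
Last nonzero remainder: -(126/25)v**2-(378/25)v+3528/25. Dividing through by -126/25 gives the monic gcd v**2+3v-28.

v**2+3v-28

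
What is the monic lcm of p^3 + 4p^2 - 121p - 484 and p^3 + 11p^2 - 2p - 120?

Repeated division with remainder:
  p^3 + 4p^2 - 121p - 484 = (p^3 + 11p^2 - 2p - 120) + (-7p^2 - 119p - 364)
  p^3 + 11p^2 - 2p - 120 = (-(1/7)p + 6/7)(-7p^2 - 119p - 364) + (48p + 192)
  -7p^2 - 119p - 364 = (-(7/48)p - 91/48)(48p + 192) + (0)
Last nonzero remainder: 48p + 192. Dividing through by 48 gives the monic gcd p + 4.
Then lcm(f, g) = f·g / gcd(f, g); expanding and making the result monic gives the answer.

p^5 + 11p^4 - 123p^3 - 1451p^2 + 242p + 14520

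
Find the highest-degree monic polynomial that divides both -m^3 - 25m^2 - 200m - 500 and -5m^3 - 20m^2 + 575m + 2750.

m^2 + 15m + 50

Repeated division with remainder:
  -m^3 - 25m^2 - 200m - 500 = (1/5)(-5m^3 - 20m^2 + 575m + 2750) + (-21m^2 - 315m - 1050)
  -5m^3 - 20m^2 + 575m + 2750 = ((5/21)m - 55/21)(-21m^2 - 315m - 1050) + (0)
Last nonzero remainder: -21m^2 - 315m - 1050. Dividing through by -21 gives the monic gcd m^2 + 15m + 50.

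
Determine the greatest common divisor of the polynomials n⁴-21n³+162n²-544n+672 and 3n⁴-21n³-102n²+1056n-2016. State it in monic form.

n³-14n²+64n-96

Apply the Euclidean algorithm:
  n⁴-21n³+162n²-544n+672 = (1/3)(3n⁴-21n³-102n²+1056n-2016) + (-14n³+196n²-896n+1344)
  3n⁴-21n³-102n²+1056n-2016 = (-(3/14)n-3/2)(-14n³+196n²-896n+1344) + (0)
Last nonzero remainder: -14n³+196n²-896n+1344. Dividing through by -14 gives the monic gcd n³-14n²+64n-96.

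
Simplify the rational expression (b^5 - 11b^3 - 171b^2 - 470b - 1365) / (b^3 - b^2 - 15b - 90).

(b^3 - 5b^2 - b - 91)/(b - 6)

By polynomial division,
  b^5 - 11b^3 - 171b^2 - 470b - 1365 = (b^2 + b + 5)(b^3 - b^2 - 15b - 90) + (-61b^2 - 305b - 915)
  b^3 - b^2 - 15b - 90 = (-(1/61)b + 6/61)(-61b^2 - 305b - 915) + (0)
Last nonzero remainder: -61b^2 - 305b - 915. Dividing through by -61 gives the monic gcd b^2 + 5b + 15.
Cancel b^2 + 5b + 15 from numerator and denominator to get the reduced form.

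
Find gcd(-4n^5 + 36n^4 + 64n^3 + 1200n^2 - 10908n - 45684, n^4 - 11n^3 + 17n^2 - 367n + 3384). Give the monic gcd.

n^3 - 3n^2 - 7n - 423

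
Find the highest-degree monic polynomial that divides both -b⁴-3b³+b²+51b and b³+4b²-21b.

b²-3b

By polynomial division,
  -b⁴-3b³+b²+51b = (-b+1)(b³+4b²-21b) + (-24b²+72b)
  b³+4b²-21b = (-(1/24)b-7/24)(-24b²+72b) + (0)
Last nonzero remainder: -24b²+72b. Dividing through by -24 gives the monic gcd b²-3b.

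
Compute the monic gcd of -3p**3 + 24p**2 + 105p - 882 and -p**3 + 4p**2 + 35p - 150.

Repeated division with remainder:
  -3p**3 + 24p**2 + 105p - 882 = (3)(-p**3 + 4p**2 + 35p - 150) + (12p**2 - 432)
  -p**3 + 4p**2 + 35p - 150 = (-(1/12)p + 1/3)(12p**2 - 432) + (-p - 6)
  12p**2 - 432 = (-12p + 72)(-p - 6) + (0)
Last nonzero remainder: -p - 6. Dividing through by -1 gives the monic gcd p + 6.

p + 6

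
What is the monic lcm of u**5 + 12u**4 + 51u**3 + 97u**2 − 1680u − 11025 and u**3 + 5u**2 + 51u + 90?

Euclidean algorithm in ℚ[u]:
  u**5 + 12u**4 + 51u**3 + 97u**2 − 1680u − 11025 = (u**2 + 7u − 35)(u**3 + 5u**2 + 51u + 90) + (−175u**2 − 525u − 7875)
  u**3 + 5u**2 + 51u + 90 = (−(1/175)u − 2/175)(−175u**2 − 525u − 7875) + (0)
Last nonzero remainder: −175u**2 − 525u − 7875. Dividing through by −175 gives the monic gcd u**2 + 3u + 45.
Then lcm(f, g) = f·g / gcd(f, g); expanding and making the result monic gives the answer.

u**6 + 14u**5 + 75u**4 + 199u**3 − 1486u**2 − 14385u − 22050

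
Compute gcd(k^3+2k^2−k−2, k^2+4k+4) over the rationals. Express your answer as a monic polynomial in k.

By polynomial division,
  k^3+2k^2−k−2 = (k−2)(k^2+4k+4) + (3k+6)
  k^2+4k+4 = ((1/3)k+2/3)(3k+6) + (0)
Last nonzero remainder: 3k+6. Dividing through by 3 gives the monic gcd k+2.

k+2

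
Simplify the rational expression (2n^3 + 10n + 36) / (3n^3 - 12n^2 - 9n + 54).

Apply the Euclidean algorithm:
  2n^3 + 10n + 36 = (2/3)(3n^3 - 12n^2 - 9n + 54) + (8n^2 + 16n)
  3n^3 - 12n^2 - 9n + 54 = ((3/8)n - 9/4)(8n^2 + 16n) + (27n + 54)
  8n^2 + 16n = ((8/27)n)(27n + 54) + (0)
Last nonzero remainder: 27n + 54. Dividing through by 27 gives the monic gcd n + 2.
Cancel n + 2 from numerator and denominator to get the reduced form.

(2n^2 - 4n + 18)/(3n^2 - 18n + 27)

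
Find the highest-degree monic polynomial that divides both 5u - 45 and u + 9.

1

Repeated division with remainder:
  5u - 45 = (5)(u + 9) + (-90)
  u + 9 = (-(1/90)u - 1/10)(-90) + (0)
The last nonzero remainder is the constant -90, so the polynomials are coprime and gcd = 1.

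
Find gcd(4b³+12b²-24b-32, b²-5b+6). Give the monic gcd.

b-2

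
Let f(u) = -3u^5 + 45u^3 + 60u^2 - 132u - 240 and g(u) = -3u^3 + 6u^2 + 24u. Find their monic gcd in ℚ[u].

Euclidean algorithm in ℚ[u]:
  -3u^5 + 45u^3 + 60u^2 - 132u - 240 = (u^2 + 2u - 3)(-3u^3 + 6u^2 + 24u) + (30u^2 - 60u - 240)
  -3u^3 + 6u^2 + 24u = (-(1/10)u)(30u^2 - 60u - 240) + (0)
Last nonzero remainder: 30u^2 - 60u - 240. Dividing through by 30 gives the monic gcd u^2 - 2u - 8.

u^2 - 2u - 8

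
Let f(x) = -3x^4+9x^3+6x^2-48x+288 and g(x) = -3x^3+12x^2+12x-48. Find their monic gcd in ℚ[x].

x-4

Apply the Euclidean algorithm:
  -3x^4+9x^3+6x^2-48x+288 = (x+1)(-3x^3+12x^2+12x-48) + (-18x^2-12x+336)
  -3x^3+12x^2+12x-48 = ((1/6)x-7/9)(-18x^2-12x+336) + (-(160/3)x+640/3)
  -18x^2-12x+336 = ((27/80)x+63/40)(-(160/3)x+640/3) + (0)
Last nonzero remainder: -(160/3)x+640/3. Dividing through by -160/3 gives the monic gcd x-4.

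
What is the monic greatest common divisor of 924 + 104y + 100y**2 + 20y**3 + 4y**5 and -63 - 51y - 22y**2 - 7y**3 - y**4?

Euclidean algorithm in ℚ[y]:
  4y**5 + 20y**3 + 100y**2 + 104y + 924 = (-4y + 28)(-y**4 - 7y**3 - 22y**2 - 51y - 63) + (128y**3 + 512y**2 + 1280y + 2688)
  -y**4 - 7y**3 - 22y**2 - 51y - 63 = (-(1/128)y - 3/128)(128y**3 + 512y**2 + 1280y + 2688) + (0)
Last nonzero remainder: 128y**3 + 512y**2 + 1280y + 2688. Dividing through by 128 gives the monic gcd y**3 + 4y**2 + 10y + 21.

21 + 10y + 4y**2 + y**3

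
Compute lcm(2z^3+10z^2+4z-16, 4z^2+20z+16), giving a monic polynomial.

z^4+6z^3+7z^2-6z-8

Euclidean algorithm in ℚ[z]:
  2z^3+10z^2+4z-16 = ((1/2)z)(4z^2+20z+16) + (-4z-16)
  4z^2+20z+16 = (-z-1)(-4z-16) + (0)
Last nonzero remainder: -4z-16. Dividing through by -4 gives the monic gcd z+4.
Then lcm(f, g) = f·g / gcd(f, g); expanding and making the result monic gives the answer.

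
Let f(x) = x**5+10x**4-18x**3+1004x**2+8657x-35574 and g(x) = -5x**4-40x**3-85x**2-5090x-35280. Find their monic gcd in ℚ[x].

Euclidean algorithm in ℚ[x]:
  x**5+10x**4-18x**3+1004x**2+8657x-35574 = (-(1/5)x-2/5)(-5x**4-40x**3-85x**2-5090x-35280) + (-51x**3-48x**2-435x-49686)
  -5x**4-40x**3-85x**2-5090x-35280 = ((5/51)x+200/289)(-51x**3-48x**2-435x-49686) + (-(2640/289)x**2+(23760/289)x-258720/289)
  -51x**3-48x**2-435x-49686 = ((4913/880)x+48841/880)(-(2640/289)x**2+(23760/289)x-258720/289) + (0)
Last nonzero remainder: -(2640/289)x**2+(23760/289)x-258720/289. Dividing through by -2640/289 gives the monic gcd x**2-9x+98.

x**2-9x+98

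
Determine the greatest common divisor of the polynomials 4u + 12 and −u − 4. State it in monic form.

Apply the Euclidean algorithm:
  4u + 12 = (−4)(−u − 4) + (−4)
  −u − 4 = ((1/4)u + 1)(−4) + (0)
The last nonzero remainder is the constant −4, so the polynomials are coprime and gcd = 1.

1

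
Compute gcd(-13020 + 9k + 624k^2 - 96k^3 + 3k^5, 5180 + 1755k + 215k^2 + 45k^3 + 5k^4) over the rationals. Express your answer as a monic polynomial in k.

Apply the Euclidean algorithm:
  3k^5 - 96k^3 + 624k^2 + 9k - 13020 = ((3/5)k - 27/5)(5k^4 + 45k^3 + 215k^2 + 1755k + 5180) + (18k^3 + 732k^2 + 6378k + 14952)
  5k^4 + 45k^3 + 215k^2 + 1755k + 5180 = ((5/18)k - 475/54)(18k^3 + 732k^2 + 6378k + 14952) + ((43940/9)k^2 + (483340/9)k + 1230320/9)
  18k^3 + 732k^2 + 6378k + 14952 = ((81/21970)k + 2403/21970)((43940/9)k^2 + (483340/9)k + 1230320/9) + (0)
Last nonzero remainder: (43940/9)k^2 + (483340/9)k + 1230320/9. Dividing through by 43940/9 gives the monic gcd k^2 + 11k + 28.

28 + 11k + k^2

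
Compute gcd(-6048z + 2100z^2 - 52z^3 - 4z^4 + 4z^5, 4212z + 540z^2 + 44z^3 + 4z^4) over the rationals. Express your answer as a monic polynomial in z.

9z + z^2

By polynomial division,
  4z^5 - 4z^4 - 52z^3 + 2100z^2 - 6048z = (z - 12)(4z^4 + 44z^3 + 540z^2 + 4212z) + (-64z^3 + 4368z^2 + 44496z)
  4z^4 + 44z^3 + 540z^2 + 4212z = (-(1/16)z - 317/64)(-64z^3 + 4368z^2 + 44496z) + ((99825/4)z^2 + (898425/4)z)
  -64z^3 + 4368z^2 + 44496z = (-(256/99825)z + 6592/33275)((99825/4)z^2 + (898425/4)z) + (0)
Last nonzero remainder: (99825/4)z^2 + (898425/4)z. Dividing through by 99825/4 gives the monic gcd z^2 + 9z.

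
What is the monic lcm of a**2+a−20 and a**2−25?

Apply the Euclidean algorithm:
  a**2+a−20 = (a**2−25) + (a+5)
  a**2−25 = (a−5)(a+5) + (0)
The last nonzero remainder a+5 is already monic.
Then lcm(f, g) = f·g / gcd(f, g); expanding and making the result monic gives the answer.

a**3−4a**2−25a+100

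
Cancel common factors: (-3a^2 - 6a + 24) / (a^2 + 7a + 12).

(-3a + 6)/(a + 3)

Apply the Euclidean algorithm:
  -3a^2 - 6a + 24 = (-3)(a^2 + 7a + 12) + (15a + 60)
  a^2 + 7a + 12 = ((1/15)a + 1/5)(15a + 60) + (0)
Last nonzero remainder: 15a + 60. Dividing through by 15 gives the monic gcd a + 4.
Cancel a + 4 from numerator and denominator to get the reduced form.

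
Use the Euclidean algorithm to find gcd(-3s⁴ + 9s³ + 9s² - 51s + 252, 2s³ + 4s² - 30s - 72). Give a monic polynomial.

s² - s - 12

Euclidean algorithm in ℚ[s]:
  -3s⁴ + 9s³ + 9s² - 51s + 252 = (-(3/2)s + 15/2)(2s³ + 4s² - 30s - 72) + (-66s² + 66s + 792)
  2s³ + 4s² - 30s - 72 = (-(1/33)s - 1/11)(-66s² + 66s + 792) + (0)
Last nonzero remainder: -66s² + 66s + 792. Dividing through by -66 gives the monic gcd s² - s - 12.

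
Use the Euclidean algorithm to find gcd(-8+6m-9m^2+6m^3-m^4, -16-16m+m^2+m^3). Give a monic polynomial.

-4+m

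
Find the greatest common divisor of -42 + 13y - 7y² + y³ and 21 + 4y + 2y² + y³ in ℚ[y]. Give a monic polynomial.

Repeated division with remainder:
  y³ - 7y² + 13y - 42 = (y³ + 2y² + 4y + 21) + (-9y² + 9y - 63)
  y³ + 2y² + 4y + 21 = (-(1/9)y - 1/3)(-9y² + 9y - 63) + (0)
Last nonzero remainder: -9y² + 9y - 63. Dividing through by -9 gives the monic gcd y² - y + 7.

7 - y + y²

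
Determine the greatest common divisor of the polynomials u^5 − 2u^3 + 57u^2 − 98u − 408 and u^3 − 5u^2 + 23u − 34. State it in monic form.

u^2 − 3u + 17

By polynomial division,
  u^5 − 2u^3 + 57u^2 − 98u − 408 = (u^2 + 5u)(u^3 − 5u^2 + 23u − 34) + (−24u^2 + 72u − 408)
  u^3 − 5u^2 + 23u − 34 = (−(1/24)u + 1/12)(−24u^2 + 72u − 408) + (0)
Last nonzero remainder: −24u^2 + 72u − 408. Dividing through by −24 gives the monic gcd u^2 − 3u + 17.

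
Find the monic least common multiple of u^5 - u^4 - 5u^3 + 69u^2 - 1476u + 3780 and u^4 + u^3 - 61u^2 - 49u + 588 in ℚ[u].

u^7 - 4u^6 - 30u^5 + 112u^4 - 1543u^3 + 6276u^2 + 29988u - 105840

Apply the Euclidean algorithm:
  u^5 - u^4 - 5u^3 + 69u^2 - 1476u + 3780 = (u - 2)(u^4 + u^3 - 61u^2 - 49u + 588) + (58u^3 - 4u^2 - 2162u + 4956)
  u^4 + u^3 - 61u^2 - 49u + 588 = ((1/58)u + 31/1682)(58u^3 - 4u^2 - 2162u + 4956) + (-(19890/841)u^2 - (79560/841)u + 417690/841)
  58u^3 - 4u^2 - 2162u + 4956 = (-(24389/9945)u + 99238/9945)(-(19890/841)u^2 - (79560/841)u + 417690/841) + (0)
Last nonzero remainder: -(19890/841)u^2 - (79560/841)u + 417690/841. Dividing through by -19890/841 gives the monic gcd u^2 + 4u - 21.
Then lcm(f, g) = f·g / gcd(f, g); expanding and making the result monic gives the answer.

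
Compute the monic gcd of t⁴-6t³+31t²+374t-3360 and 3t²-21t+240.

t²-7t+80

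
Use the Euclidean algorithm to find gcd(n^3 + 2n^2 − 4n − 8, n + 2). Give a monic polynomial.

Repeated division with remainder:
  n^3 + 2n^2 − 4n − 8 = (n^2 − 4)(n + 2) + (0)
The last nonzero remainder n + 2 is already monic.

n + 2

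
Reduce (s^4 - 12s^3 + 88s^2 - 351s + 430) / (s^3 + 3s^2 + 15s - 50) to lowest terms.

(s^3 - 10s^2 + 68s - 215)/(s^2 + 5s + 25)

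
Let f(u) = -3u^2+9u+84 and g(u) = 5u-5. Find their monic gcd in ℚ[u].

1

Euclidean algorithm in ℚ[u]:
  -3u^2+9u+84 = (-(3/5)u+6/5)(5u-5) + (90)
  5u-5 = ((1/18)u-1/18)(90) + (0)
The last nonzero remainder is the constant 90, so the polynomials are coprime and gcd = 1.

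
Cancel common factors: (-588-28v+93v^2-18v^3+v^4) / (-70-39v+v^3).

Apply the Euclidean algorithm:
  v^4-18v^3+93v^2-28v-588 = (v-18)(v^3-39v-70) + (132v^2-660v-1848)
  v^3-39v-70 = ((1/132)v+5/132)(132v^2-660v-1848) + (0)
Last nonzero remainder: 132v^2-660v-1848. Dividing through by 132 gives the monic gcd v^2-5v-14.
Cancel v^2-5v-14 from numerator and denominator to get the reduced form.

(42-13v+v^2)/(5+v)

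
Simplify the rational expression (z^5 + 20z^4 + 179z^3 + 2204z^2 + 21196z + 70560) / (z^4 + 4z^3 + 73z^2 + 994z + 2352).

(z^2 + 19z + 90)/(z + 3)

Apply the Euclidean algorithm:
  z^5 + 20z^4 + 179z^3 + 2204z^2 + 21196z + 70560 = (z + 16)(z^4 + 4z^3 + 73z^2 + 994z + 2352) + (42z^3 + 42z^2 + 2940z + 32928)
  z^4 + 4z^3 + 73z^2 + 994z + 2352 = ((1/42)z + 1/14)(42z^3 + 42z^2 + 2940z + 32928) + (0)
Last nonzero remainder: 42z^3 + 42z^2 + 2940z + 32928. Dividing through by 42 gives the monic gcd z^3 + z^2 + 70z + 784.
Cancel z^3 + z^2 + 70z + 784 from numerator and denominator to get the reduced form.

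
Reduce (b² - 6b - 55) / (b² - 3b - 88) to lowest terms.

By polynomial division,
  b² - 6b - 55 = (b² - 3b - 88) + (-3b + 33)
  b² - 3b - 88 = (-(1/3)b - 8/3)(-3b + 33) + (0)
Last nonzero remainder: -3b + 33. Dividing through by -3 gives the monic gcd b - 11.
Cancel b - 11 from numerator and denominator to get the reduced form.

(b + 5)/(b + 8)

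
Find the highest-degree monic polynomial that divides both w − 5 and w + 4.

Repeated division with remainder:
  w − 5 = (w + 4) + (−9)
  w + 4 = (−(1/9)w − 4/9)(−9) + (0)
The last nonzero remainder is the constant −9, so the polynomials are coprime and gcd = 1.

1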